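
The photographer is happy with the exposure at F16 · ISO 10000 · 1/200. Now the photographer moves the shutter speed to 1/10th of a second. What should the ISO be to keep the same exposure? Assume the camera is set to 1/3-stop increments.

Shutter speed: 1/200 → 1/160 → 1/125 → 1/100 → 1/80 → 1/60 → 1/50 → 1/40 → 1/30 → 1/25 → 1/20 → 1/15 → 1/13 → 1/10 — 4 1/3 stops slower (brighter).
Need 4 1/3 stops darker from the ISO: 10000 → 8000 → 6400 → 5000 → 4000 → 3200 → 2500 → 2000 → 1600 → 1250 → 1000 → 800 → 640 → 500.

ISO 500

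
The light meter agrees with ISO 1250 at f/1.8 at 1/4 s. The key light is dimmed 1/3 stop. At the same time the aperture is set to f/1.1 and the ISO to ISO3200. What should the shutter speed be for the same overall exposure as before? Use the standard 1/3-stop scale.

Scene light: 1/3 stop darker.
Aperture: f/1.8 → f/1.6 → f/1.4 → f/1.2 → f/1.1 — 1 1/3 stops larger aperture (brighter).
ISO: 1250 → 1600 → 2000 → 2500 → 3200 — 1 1/3 stops raised (brighter).
Net so far: 2 1/3 stops brighter. Shutter speed: 1/4 → 1/5 → 1/6 → 1/8 → 1/10 → 1/13 → 1/15 → 1/20.

1/20s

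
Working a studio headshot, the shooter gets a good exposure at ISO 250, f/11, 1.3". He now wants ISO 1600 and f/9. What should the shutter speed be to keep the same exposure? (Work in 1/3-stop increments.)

ISO: 250 → 320 → 400 → 500 → 640 → 800 → 1000 → 1250 → 1600 — 2 2/3 stops raised (brighter).
Aperture: f/11 → f/10 → f/9 — 2/3 stop larger aperture (brighter).
Net change so far: 3 1/3 stops brighter. Offset with the shutter speed: 1.3 → 1 → 0.8 → 0.6 → 0.5 → 0.4 → 0.3 → 1/4 → 1/5 → 1/6 → 1/8.

1/8s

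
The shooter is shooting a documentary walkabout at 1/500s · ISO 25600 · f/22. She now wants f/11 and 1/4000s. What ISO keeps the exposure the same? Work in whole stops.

ISO 51200

Aperture: f/22 → f/16 → f/11 — 2 stops wider (brighter).
Shutter speed: 1/500 → 1/1000 → 1/2000 → 1/4000 — 3 stops shorter (darker).
Net change so far: 1 stop darker. Offset with the ISO: 25600 → 51200.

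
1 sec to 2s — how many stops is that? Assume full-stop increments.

1 stop

1 → 2 — count the steps: 1 stop.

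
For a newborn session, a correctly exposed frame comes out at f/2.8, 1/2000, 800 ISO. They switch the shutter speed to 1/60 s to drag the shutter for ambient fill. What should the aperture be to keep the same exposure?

f/16

Shutter speed: 1/2000 → 1/1000 → 1/500 → 1/250 → 1/125 → 1/60 — 5 stops slower (brighter).
Need 5 stops darker from the aperture: f/2.8 → f/4 → f/5.6 → f/8 → f/11 → f/16.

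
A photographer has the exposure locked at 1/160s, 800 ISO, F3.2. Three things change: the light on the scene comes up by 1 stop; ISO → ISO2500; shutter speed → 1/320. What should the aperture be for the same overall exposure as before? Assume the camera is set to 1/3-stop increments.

Scene light: 1 stop brighter.
ISO: 800 → 1000 → 1250 → 1600 → 2000 → 2500 — 1 2/3 stops higher (brighter).
Shutter speed: 1/160 → 1/200 → 1/250 → 1/320 — 1 stop faster (darker).
Net so far: 1 2/3 stops brighter. Aperture: f/3.2 → f/3.5 → f/4 → f/4.5 → f/5 → f/5.6.

f/5.6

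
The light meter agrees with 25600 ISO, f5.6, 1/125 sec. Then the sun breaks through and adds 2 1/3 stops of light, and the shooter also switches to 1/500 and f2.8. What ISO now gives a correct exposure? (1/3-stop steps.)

ISO 5000

Scene light: 2 1/3 stops brighter.
Shutter speed: 1/125 → 1/160 → 1/200 → 1/250 → 1/320 → 1/400 → 1/500 — 2 stops shorter (darker).
Aperture: f/5.6 → f/5 → f/4.5 → f/4 → f/3.5 → f/3.2 → f/2.8 — 2 stops opened up (brighter).
Net so far: 2 1/3 stops brighter. ISO: 25600 → 20000 → 16000 → 12800 → 10000 → 8000 → 6400 → 5000.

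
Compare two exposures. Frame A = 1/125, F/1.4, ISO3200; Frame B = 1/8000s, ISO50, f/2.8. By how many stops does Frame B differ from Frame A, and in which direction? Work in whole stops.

14 stops darker

Aperture: f/1.4 → f/2 → f/2.8 — 2 stops narrower (darker).
Shutter speed: 1/125 → 1/250 → 1/500 → 1/1000 → 1/2000 → 1/4000 → 1/8000 — 6 stops faster (darker).
ISO: 3200 → 1600 → 800 → 400 → 200 → 100 → 50 — 6 stops lower (darker).
Net: −2 −6 −6 = −14 stops.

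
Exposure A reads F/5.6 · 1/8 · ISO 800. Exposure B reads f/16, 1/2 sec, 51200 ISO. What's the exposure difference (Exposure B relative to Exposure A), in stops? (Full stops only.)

Aperture: f/5.6 → f/8 → f/11 → f/16 — 3 stops stopped down (darker).
Shutter speed: 1/8 → 1/4 → 1/2 — 2 stops slower (brighter).
ISO: 800 → 1600 → 3200 → 6400 → 12800 → 25600 → 51200 — 6 stops raised (brighter).
Net: −3 +2 +6 = +5 stops.

5 stops brighter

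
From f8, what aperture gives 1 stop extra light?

Aperture: f/8 → f/5.6 — 1 stop wider (brighter).

f/5.6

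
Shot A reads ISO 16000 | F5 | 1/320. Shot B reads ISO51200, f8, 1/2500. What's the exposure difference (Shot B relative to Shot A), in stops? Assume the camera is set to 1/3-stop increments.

2 2/3 stops darker

Aperture: f/5 → f/5.6 → f/6.3 → f/7.1 → f/8 — 1 1/3 stops stopped down (darker).
Shutter speed: 1/320 → 1/400 → 1/500 → 1/640 → 1/800 → 1/1000 → 1/1250 → 1/1600 → 1/2000 → 1/2500 — 3 stops faster (darker).
ISO: 16000 → 20000 → 25600 → 32000 → 40000 → 51200 — 1 2/3 stops higher (brighter).
Net: −1 1/3 −3 +1 2/3 = −2 2/3 stops.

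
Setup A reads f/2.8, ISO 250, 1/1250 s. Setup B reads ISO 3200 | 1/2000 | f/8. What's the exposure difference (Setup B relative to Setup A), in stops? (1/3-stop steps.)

Aperture: f/2.8 → f/3.2 → f/3.5 → f/4 → f/4.5 → f/5 → f/5.6 → f/6.3 → f/7.1 → f/8 — 3 stops stopped down (darker).
Shutter speed: 1/1250 → 1/1600 → 1/2000 — 2/3 stop shorter (darker).
ISO: 250 → 320 → 400 → 500 → 640 → 800 → 1000 → 1250 → 1600 → 2000 → 2500 → 3200 — 3 2/3 stops raised (brighter).
Net: −3 −2/3 +3 2/3 = 0 stops.

same exposure (0 stops)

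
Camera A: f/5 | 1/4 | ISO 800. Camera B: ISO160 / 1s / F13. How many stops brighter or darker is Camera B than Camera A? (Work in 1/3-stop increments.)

Aperture: f/5 → f/5.6 → f/6.3 → f/7.1 → f/8 → f/9 → f/10 → f/11 → f/13 — 2 2/3 stops stopped down (darker).
Shutter speed: 1/4 → 0.3 → 0.4 → 0.5 → 0.6 → 0.8 → 1 — 2 stops slower (brighter).
ISO: 800 → 640 → 500 → 400 → 320 → 250 → 200 → 160 — 2 1/3 stops lower (darker).
Net: −2 2/3 +2 −2 1/3 = −3 stops.

3 stops darker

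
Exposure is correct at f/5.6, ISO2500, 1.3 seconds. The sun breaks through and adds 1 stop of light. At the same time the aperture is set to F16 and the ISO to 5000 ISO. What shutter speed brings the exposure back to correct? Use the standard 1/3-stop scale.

2.5 s

Scene light: 1 stop brighter.
Aperture: f/5.6 → f/6.3 → f/7.1 → f/8 → f/9 → f/10 → f/11 → f/13 → f/14 → f/16 — 3 stops stopped down (darker).
ISO: 2500 → 3200 → 4000 → 5000 — 1 stop raised (brighter).
Net so far: 1 stop darker. Shutter speed: 1.3 → 1.6 → 2 → 2.5.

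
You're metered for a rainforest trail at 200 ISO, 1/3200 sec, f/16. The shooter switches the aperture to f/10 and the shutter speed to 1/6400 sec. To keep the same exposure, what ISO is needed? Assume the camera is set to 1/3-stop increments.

ISO 160

Aperture: f/16 → f/14 → f/13 → f/11 → f/10 — 1 1/3 stops wider (brighter).
Shutter speed: 1/3200 → 1/4000 → 1/5000 → 1/6400 — 1 stop faster (darker).
Net change so far: 1/3 stop brighter. Offset with the ISO: 200 → 160.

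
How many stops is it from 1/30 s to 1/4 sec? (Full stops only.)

1/30 → 1/15 → 1/8 → 1/4 — count the steps: 3 stops.

3 stops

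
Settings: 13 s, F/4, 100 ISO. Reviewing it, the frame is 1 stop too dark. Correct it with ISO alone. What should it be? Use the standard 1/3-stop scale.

Underexposed by 1 stop → need 1 stop brighter.
ISO: 100 → 125 → 160 → 200.

ISO 200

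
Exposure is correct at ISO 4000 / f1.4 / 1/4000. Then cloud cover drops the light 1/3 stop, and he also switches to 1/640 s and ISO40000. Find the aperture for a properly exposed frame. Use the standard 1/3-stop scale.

Scene light: 1/3 stop darker.
Shutter speed: 1/4000 → 1/3200 → 1/2500 → 1/2000 → 1/1600 → 1/1250 → 1/1000 → 1/800 → 1/640 — 2 2/3 stops longer (brighter).
ISO: 4000 → 5000 → 6400 → 8000 → 10000 → 12800 → 16000 → 20000 → 25600 → 32000 → 40000 — 3 1/3 stops higher (brighter).
Net so far: 5 2/3 stops brighter. Aperture: f/1.4 → f/1.6 → f/1.8 → f/2 → f/2.2 → f/2.5 → f/2.8 → f/3.2 → f/3.5 → f/4 → f/4.5 → f/5 → f/5.6 → f/6.3 → f/7.1 → f/8 → f/9 → f/10.

f/10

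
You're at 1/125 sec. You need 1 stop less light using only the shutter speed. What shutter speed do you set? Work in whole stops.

1/250s

Shutter speed: 1/125 → 1/250 — 1 stop shorter (darker).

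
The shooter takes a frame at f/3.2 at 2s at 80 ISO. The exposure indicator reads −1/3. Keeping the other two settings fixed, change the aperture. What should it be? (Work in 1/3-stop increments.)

f/2.8

Underexposed by 1/3 stop → need 1/3 stop brighter.
Aperture: f/3.2 → f/2.8.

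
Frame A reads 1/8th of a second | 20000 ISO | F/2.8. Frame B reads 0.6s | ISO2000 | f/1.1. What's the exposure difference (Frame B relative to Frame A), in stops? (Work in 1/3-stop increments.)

Aperture: f/2.8 → f/2.5 → f/2.2 → f/2 → f/1.8 → f/1.6 → f/1.4 → f/1.2 → f/1.1 — 2 2/3 stops wider (brighter).
Shutter speed: 1/8 → 1/6 → 1/5 → 1/4 → 0.3 → 0.4 → 0.5 → 0.6 — 2 1/3 stops slower (brighter).
ISO: 20000 → 16000 → 12800 → 10000 → 8000 → 6400 → 5000 → 4000 → 3200 → 2500 → 2000 — 3 1/3 stops lower (darker).
Net: +2 2/3 +2 1/3 −3 1/3 = +1 2/3 stops.

1 2/3 stops brighter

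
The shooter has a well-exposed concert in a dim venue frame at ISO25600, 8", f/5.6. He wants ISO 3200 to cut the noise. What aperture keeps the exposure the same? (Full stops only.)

ISO: 25600 → 12800 → 6400 → 3200 — 3 stops dropped (darker).
Need 3 stops brighter from the aperture: f/5.6 → f/4 → f/2.8 → f/2.

f/2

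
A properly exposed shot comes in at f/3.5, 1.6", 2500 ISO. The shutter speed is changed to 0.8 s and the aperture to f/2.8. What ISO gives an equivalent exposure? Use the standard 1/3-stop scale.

Shutter speed: 1.6 → 1.3 → 1 → 0.8 — 1 stop faster (darker).
Aperture: f/3.5 → f/3.2 → f/2.8 — 2/3 stop wider (brighter).
Net change so far: 1/3 stop darker. Offset with the ISO: 2500 → 3200.

ISO 3200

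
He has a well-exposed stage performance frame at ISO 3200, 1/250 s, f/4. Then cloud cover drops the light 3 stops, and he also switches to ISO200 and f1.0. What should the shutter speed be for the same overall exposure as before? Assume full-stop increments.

Scene light: 3 stops darker.
ISO: 3200 → 1600 → 800 → 400 → 200 — 4 stops lower (darker).
Aperture: f/4 → f/2.8 → f/2 → f/1.4 → f/1.0 — 4 stops wider (brighter).
Net so far: 3 stops darker. Shutter speed: 1/250 → 1/125 → 1/60 → 1/30.

1/30s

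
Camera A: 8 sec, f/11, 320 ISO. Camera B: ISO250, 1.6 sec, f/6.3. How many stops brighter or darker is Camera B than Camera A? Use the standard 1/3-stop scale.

Aperture: f/11 → f/10 → f/9 → f/8 → f/7.1 → f/6.3 — 1 2/3 stops wider (brighter).
Shutter speed: 8 → 6 → 5 → 4 → 3.2 → 2.5 → 2 → 1.6 — 2 1/3 stops faster (darker).
ISO: 320 → 250 — 1/3 stop dropped (darker).
Net: +1 2/3 −2 1/3 −1/3 = −1 stop.

1 stop darker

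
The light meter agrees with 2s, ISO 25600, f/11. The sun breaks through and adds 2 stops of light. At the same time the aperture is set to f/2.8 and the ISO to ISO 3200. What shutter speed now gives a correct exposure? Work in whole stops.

1/4s

Scene light: 2 stops brighter.
Aperture: f/11 → f/8 → f/5.6 → f/4 → f/2.8 — 4 stops opened up (brighter).
ISO: 25600 → 12800 → 6400 → 3200 — 3 stops lower (darker).
Net so far: 3 stops brighter. Shutter speed: 2 → 1 → 1/2 → 1/4.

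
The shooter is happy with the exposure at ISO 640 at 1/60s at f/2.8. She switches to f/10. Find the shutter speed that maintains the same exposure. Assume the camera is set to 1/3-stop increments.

Aperture: f/2.8 → f/3.2 → f/3.5 → f/4 → f/4.5 → f/5 → f/5.6 → f/6.3 → f/7.1 → f/8 → f/9 → f/10 — 3 2/3 stops smaller aperture (darker).
Need 3 2/3 stops brighter from the shutter speed: 1/60 → 1/50 → 1/40 → 1/30 → 1/25 → 1/20 → 1/15 → 1/13 → 1/10 → 1/8 → 1/6 → 1/5.

1/5s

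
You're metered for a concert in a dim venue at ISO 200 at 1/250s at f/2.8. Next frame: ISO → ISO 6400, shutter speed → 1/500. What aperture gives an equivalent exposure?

ISO: 200 → 400 → 800 → 1600 → 3200 → 6400 — 5 stops higher (brighter).
Shutter speed: 1/250 → 1/500 — 1 stop faster (darker).
Net change so far: 4 stops brighter. Offset with the aperture: f/2.8 → f/4 → f/5.6 → f/8 → f/11.

f/11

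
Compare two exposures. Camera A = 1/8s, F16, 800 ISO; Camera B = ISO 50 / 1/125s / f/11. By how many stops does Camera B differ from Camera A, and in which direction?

Aperture: f/16 → f/11 — 1 stop opened up (brighter).
Shutter speed: 1/8 → 1/15 → 1/30 → 1/60 → 1/125 — 4 stops faster (darker).
ISO: 800 → 400 → 200 → 100 → 50 — 4 stops lower (darker).
Net: +1 −4 −4 = −7 stops.

7 stops darker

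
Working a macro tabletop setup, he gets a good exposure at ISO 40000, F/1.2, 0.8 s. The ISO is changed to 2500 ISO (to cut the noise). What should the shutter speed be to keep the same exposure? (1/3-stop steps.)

13 s

ISO: 40000 → 32000 → 25600 → 20000 → 16000 → 12800 → 10000 → 8000 → 6400 → 5000 → 4000 → 3200 → 2500 — 4 stops lower (darker).
Need 4 stops brighter from the shutter speed: 0.8 → 1 → 1.3 → 1.6 → 2 → 2.5 → 3.2 → 4 → 5 → 6 → 8 → 10 → 13.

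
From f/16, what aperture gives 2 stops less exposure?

f/32

Aperture: f/16 → f/22 → f/32 — 2 stops stopped down (darker).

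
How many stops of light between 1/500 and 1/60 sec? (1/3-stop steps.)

3 stops

1/500 → 1/400 → 1/320 → 1/250 → 1/200 → 1/160 → 1/125 → 1/100 → 1/80 → 1/60 — count the steps: 9 third-stops = 3 stops.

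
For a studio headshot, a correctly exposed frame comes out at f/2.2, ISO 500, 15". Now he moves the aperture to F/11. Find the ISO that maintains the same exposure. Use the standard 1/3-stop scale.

Aperture: f/2.2 → f/2.5 → f/2.8 → f/3.2 → f/3.5 → f/4 → f/4.5 → f/5 → f/5.6 → f/6.3 → f/7.1 → f/8 → f/9 → f/10 → f/11 — 4 2/3 stops stopped down (darker).
Need 4 2/3 stops brighter from the ISO: 500 → 640 → 800 → 1000 → 1250 → 1600 → 2000 → 2500 → 3200 → 4000 → 5000 → 6400 → 8000 → 10000 → 12800.

ISO 12800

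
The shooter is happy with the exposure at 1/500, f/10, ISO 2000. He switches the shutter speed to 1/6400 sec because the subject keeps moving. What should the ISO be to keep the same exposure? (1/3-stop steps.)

Shutter speed: 1/500 → 1/640 → 1/800 → 1/1000 → 1/1250 → 1/1600 → 1/2000 → 1/2500 → 1/3200 → 1/4000 → 1/5000 → 1/6400 — 3 2/3 stops shorter (darker).
Need 3 2/3 stops brighter from the ISO: 2000 → 2500 → 3200 → 4000 → 5000 → 6400 → 8000 → 10000 → 12800 → 16000 → 20000 → 25600.

ISO 25600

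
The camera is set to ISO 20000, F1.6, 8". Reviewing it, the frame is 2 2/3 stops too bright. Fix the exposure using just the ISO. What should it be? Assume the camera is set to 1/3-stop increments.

ISO 3200

Overexposed by 2 2/3 stops → need 2 2/3 stops darker.
ISO: 20000 → 16000 → 12800 → 10000 → 8000 → 6400 → 5000 → 4000 → 3200.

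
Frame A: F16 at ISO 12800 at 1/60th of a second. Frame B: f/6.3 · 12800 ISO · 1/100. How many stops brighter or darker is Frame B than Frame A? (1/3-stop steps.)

Aperture: f/16 → f/14 → f/13 → f/11 → f/10 → f/9 → f/8 → f/7.1 → f/6.3 — 2 2/3 stops larger aperture (brighter).
Shutter speed: 1/60 → 1/80 → 1/100 — 2/3 stop shorter (darker).
ISO: unchanged.
Net: +2 2/3 −2/3 = +2 stops.

2 stops brighter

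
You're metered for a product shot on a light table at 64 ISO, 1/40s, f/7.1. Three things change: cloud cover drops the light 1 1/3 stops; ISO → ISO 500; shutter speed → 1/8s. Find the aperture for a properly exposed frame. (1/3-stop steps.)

Scene light: 1 1/3 stops darker.
ISO: 64 → 80 → 100 → 125 → 160 → 200 → 250 → 320 → 400 → 500 — 3 stops raised (brighter).
Shutter speed: 1/40 → 1/30 → 1/25 → 1/20 → 1/15 → 1/13 → 1/10 → 1/8 — 2 1/3 stops longer (brighter).
Net so far: 4 stops brighter. Aperture: f/7.1 → f/8 → f/9 → f/10 → f/11 → f/13 → f/14 → f/16 → f/18 → f/20 → f/22 → f/25 → f/29.

f/29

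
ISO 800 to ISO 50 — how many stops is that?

800 → 400 → 200 → 100 → 50 — count the steps: 4 stops.

4 stops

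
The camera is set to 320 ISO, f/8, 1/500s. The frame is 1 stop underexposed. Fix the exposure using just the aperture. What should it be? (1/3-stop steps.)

Underexposed by 1 stop → need 1 stop brighter.
Aperture: f/8 → f/7.1 → f/6.3 → f/5.6.

f/5.6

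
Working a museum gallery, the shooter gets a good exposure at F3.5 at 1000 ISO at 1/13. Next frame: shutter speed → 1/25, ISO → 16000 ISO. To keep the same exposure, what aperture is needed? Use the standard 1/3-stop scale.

f/10

Shutter speed: 1/13 → 1/15 → 1/20 → 1/25 — 1 stop faster (darker).
ISO: 1000 → 1250 → 1600 → 2000 → 2500 → 3200 → 4000 → 5000 → 6400 → 8000 → 10000 → 12800 → 16000 — 4 stops raised (brighter).
Net change so far: 3 stops brighter. Offset with the aperture: f/3.5 → f/4 → f/4.5 → f/5 → f/5.6 → f/6.3 → f/7.1 → f/8 → f/9 → f/10.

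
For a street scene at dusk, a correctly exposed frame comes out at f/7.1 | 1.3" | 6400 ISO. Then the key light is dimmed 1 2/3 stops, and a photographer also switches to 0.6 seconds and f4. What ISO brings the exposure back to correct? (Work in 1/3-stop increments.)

ISO 12800

Scene light: 1 2/3 stops darker.
Shutter speed: 1.3 → 1 → 0.8 → 0.6 — 1 stop shorter (darker).
Aperture: f/7.1 → f/6.3 → f/5.6 → f/5 → f/4.5 → f/4 — 1 2/3 stops wider (brighter).
Net so far: 1 stop darker. ISO: 6400 → 8000 → 10000 → 12800.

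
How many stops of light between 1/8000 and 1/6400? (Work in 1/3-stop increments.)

1/8000 → 1/6400 — count the steps: 1 third-stops = 1/3 stop.

1/3 stop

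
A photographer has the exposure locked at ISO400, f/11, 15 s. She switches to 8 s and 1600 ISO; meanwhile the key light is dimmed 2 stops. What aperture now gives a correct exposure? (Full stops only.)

Scene light: 2 stops darker.
Shutter speed: 15 → 8 — 1 stop faster (darker).
ISO: 400 → 800 → 1600 — 2 stops raised (brighter).
Net so far: 1 stop darker. Aperture: f/11 → f/8.

f/8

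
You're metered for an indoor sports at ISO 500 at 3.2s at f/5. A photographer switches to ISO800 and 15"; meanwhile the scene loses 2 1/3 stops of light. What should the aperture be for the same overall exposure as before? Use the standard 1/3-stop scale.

Scene light: 2 1/3 stops darker.
ISO: 500 → 640 → 800 — 2/3 stop higher (brighter).
Shutter speed: 3.2 → 4 → 5 → 6 → 8 → 10 → 13 → 15 — 2 1/3 stops longer (brighter).
Net so far: 2/3 stop brighter. Aperture: f/5 → f/5.6 → f/6.3.

f/6.3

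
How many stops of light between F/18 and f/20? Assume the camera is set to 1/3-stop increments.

1/3 stop

f/18 → f/20 — count the steps: 1 third-stops = 1/3 stop.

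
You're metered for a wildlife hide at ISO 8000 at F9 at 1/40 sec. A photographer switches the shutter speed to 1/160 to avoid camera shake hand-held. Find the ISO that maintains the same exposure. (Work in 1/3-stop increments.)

Shutter speed: 1/40 → 1/50 → 1/60 → 1/80 → 1/100 → 1/125 → 1/160 — 2 stops faster (darker).
Need 2 stops brighter from the ISO: 8000 → 10000 → 12800 → 16000 → 20000 → 25600 → 32000.

ISO 32000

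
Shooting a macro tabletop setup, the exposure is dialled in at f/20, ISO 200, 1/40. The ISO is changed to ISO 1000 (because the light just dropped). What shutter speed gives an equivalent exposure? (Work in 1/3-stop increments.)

1/200s

ISO: 200 → 250 → 320 → 400 → 500 → 640 → 800 → 1000 — 2 1/3 stops raised (brighter).
Need 2 1/3 stops darker from the shutter speed: 1/40 → 1/50 → 1/60 → 1/80 → 1/100 → 1/125 → 1/160 → 1/200.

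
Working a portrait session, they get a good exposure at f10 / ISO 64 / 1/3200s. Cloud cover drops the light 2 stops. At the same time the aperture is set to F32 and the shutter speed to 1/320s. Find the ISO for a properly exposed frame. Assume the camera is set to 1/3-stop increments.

ISO 250

Scene light: 2 stops darker.
Aperture: f/10 → f/11 → f/13 → f/14 → f/16 → f/18 → f/20 → f/22 → f/25 → f/29 → f/32 — 3 1/3 stops narrower (darker).
Shutter speed: 1/3200 → 1/2500 → 1/2000 → 1/1600 → 1/1250 → 1/1000 → 1/800 → 1/640 → 1/500 → 1/400 → 1/320 — 3 1/3 stops slower (brighter).
Net so far: 2 stops darker. ISO: 64 → 80 → 100 → 125 → 160 → 200 → 250.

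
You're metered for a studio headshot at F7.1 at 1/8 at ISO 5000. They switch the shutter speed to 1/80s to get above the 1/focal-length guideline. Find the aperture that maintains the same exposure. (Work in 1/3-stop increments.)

f/2.2

Shutter speed: 1/8 → 1/10 → 1/13 → 1/15 → 1/20 → 1/25 → 1/30 → 1/40 → 1/50 → 1/60 → 1/80 — 3 1/3 stops faster (darker).
Need 3 1/3 stops brighter from the aperture: f/7.1 → f/6.3 → f/5.6 → f/5 → f/4.5 → f/4 → f/3.5 → f/3.2 → f/2.8 → f/2.5 → f/2.2.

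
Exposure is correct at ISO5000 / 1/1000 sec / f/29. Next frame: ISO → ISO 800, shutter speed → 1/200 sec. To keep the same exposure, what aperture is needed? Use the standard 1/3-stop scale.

f/25

ISO: 5000 → 4000 → 3200 → 2500 → 2000 → 1600 → 1250 → 1000 → 800 — 2 2/3 stops dropped (darker).
Shutter speed: 1/1000 → 1/800 → 1/640 → 1/500 → 1/400 → 1/320 → 1/250 → 1/200 — 2 1/3 stops longer (brighter).
Net change so far: 1/3 stop darker. Offset with the aperture: f/29 → f/25.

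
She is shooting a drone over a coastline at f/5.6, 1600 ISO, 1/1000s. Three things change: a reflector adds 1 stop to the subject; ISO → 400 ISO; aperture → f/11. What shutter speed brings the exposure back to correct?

1/125s

Scene light: 1 stop brighter.
ISO: 1600 → 800 → 400 — 2 stops lower (darker).
Aperture: f/5.6 → f/8 → f/11 — 2 stops smaller aperture (darker).
Net so far: 3 stops darker. Shutter speed: 1/1000 → 1/500 → 1/250 → 1/125.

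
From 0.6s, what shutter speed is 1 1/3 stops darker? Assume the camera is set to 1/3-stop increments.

1/4s

Shutter speed: 0.6 → 0.5 → 0.4 → 0.3 → 1/4 — 1 1/3 stops shorter (darker).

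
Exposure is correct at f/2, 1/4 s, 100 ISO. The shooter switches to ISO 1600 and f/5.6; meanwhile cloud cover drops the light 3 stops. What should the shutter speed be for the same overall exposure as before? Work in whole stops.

Scene light: 3 stops darker.
ISO: 100 → 200 → 400 → 800 → 1600 — 4 stops raised (brighter).
Aperture: f/2 → f/2.8 → f/4 → f/5.6 — 3 stops stopped down (darker).
Net so far: 2 stops darker. Shutter speed: 1/4 → 1/2 → 1.

1 s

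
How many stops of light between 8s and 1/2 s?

4 stops

8 → 4 → 2 → 1 → 1/2 — count the steps: 4 stops.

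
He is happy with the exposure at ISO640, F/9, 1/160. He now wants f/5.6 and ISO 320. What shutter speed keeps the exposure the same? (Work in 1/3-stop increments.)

Aperture: f/9 → f/8 → f/7.1 → f/6.3 → f/5.6 — 1 1/3 stops wider (brighter).
ISO: 640 → 500 → 400 → 320 — 1 stop dropped (darker).
Net change so far: 1/3 stop brighter. Offset with the shutter speed: 1/160 → 1/200.

1/200s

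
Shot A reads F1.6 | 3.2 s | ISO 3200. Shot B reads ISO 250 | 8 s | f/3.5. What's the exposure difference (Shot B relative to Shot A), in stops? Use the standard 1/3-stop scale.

4 2/3 stops darker

Aperture: f/1.6 → f/1.8 → f/2 → f/2.2 → f/2.5 → f/2.8 → f/3.2 → f/3.5 — 2 1/3 stops narrower (darker).
Shutter speed: 3.2 → 4 → 5 → 6 → 8 — 1 1/3 stops longer (brighter).
ISO: 3200 → 2500 → 2000 → 1600 → 1250 → 1000 → 800 → 640 → 500 → 400 → 320 → 250 — 3 2/3 stops dropped (darker).
Net: −2 1/3 +1 1/3 −3 2/3 = −4 2/3 stops.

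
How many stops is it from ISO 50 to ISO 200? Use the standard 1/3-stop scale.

2 stops

50 → 64 → 80 → 100 → 125 → 160 → 200 — count the steps: 6 third-stops = 2 stops.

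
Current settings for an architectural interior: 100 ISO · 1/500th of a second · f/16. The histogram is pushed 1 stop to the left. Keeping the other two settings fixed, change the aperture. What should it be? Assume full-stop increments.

Underexposed by 1 stop → need 1 stop brighter.
Aperture: f/16 → f/11.

f/11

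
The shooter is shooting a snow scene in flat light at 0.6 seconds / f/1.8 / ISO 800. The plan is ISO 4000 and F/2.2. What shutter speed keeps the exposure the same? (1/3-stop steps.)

1/5s

ISO: 800 → 1000 → 1250 → 1600 → 2000 → 2500 → 3200 → 4000 — 2 1/3 stops higher (brighter).
Aperture: f/1.8 → f/2 → f/2.2 — 2/3 stop smaller aperture (darker).
Net change so far: 1 2/3 stops brighter. Offset with the shutter speed: 0.6 → 0.5 → 0.4 → 0.3 → 1/4 → 1/5.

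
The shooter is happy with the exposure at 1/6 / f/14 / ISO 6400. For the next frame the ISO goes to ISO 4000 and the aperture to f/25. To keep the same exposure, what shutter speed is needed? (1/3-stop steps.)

0.8 s

ISO: 6400 → 5000 → 4000 — 2/3 stop lower (darker).
Aperture: f/14 → f/16 → f/18 → f/20 → f/22 → f/25 — 1 2/3 stops narrower (darker).
Net change so far: 2 1/3 stops darker. Offset with the shutter speed: 1/6 → 1/5 → 1/4 → 0.3 → 0.4 → 0.5 → 0.6 → 0.8.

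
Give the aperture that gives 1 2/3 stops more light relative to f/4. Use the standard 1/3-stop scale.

Aperture: f/4 → f/3.5 → f/3.2 → f/2.8 → f/2.5 → f/2.2 — 1 2/3 stops wider (brighter).

f/2.2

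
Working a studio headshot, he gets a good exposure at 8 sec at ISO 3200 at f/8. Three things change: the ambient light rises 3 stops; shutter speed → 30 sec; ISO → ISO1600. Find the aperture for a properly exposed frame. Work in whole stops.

Scene light: 3 stops brighter.
Shutter speed: 8 → 15 → 30 — 2 stops slower (brighter).
ISO: 3200 → 1600 — 1 stop dropped (darker).
Net so far: 4 stops brighter. Aperture: f/8 → f/11 → f/16 → f/22 → f/32.

f/32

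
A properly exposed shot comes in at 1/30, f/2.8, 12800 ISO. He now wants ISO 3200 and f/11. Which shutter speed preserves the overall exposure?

2 s

ISO: 12800 → 6400 → 3200 — 2 stops dropped (darker).
Aperture: f/2.8 → f/4 → f/5.6 → f/8 → f/11 — 4 stops stopped down (darker).
Net change so far: 6 stops darker. Offset with the shutter speed: 1/30 → 1/15 → 1/8 → 1/4 → 1/2 → 1 → 2.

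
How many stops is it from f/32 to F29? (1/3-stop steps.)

f/32 → f/29 — count the steps: 1 third-stops = 1/3 stop.

1/3 stop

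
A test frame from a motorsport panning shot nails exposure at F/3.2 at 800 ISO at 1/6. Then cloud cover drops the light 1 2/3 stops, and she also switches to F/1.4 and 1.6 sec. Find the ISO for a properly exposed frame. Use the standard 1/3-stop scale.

ISO 50

Scene light: 1 2/3 stops darker.
Aperture: f/3.2 → f/2.8 → f/2.5 → f/2.2 → f/2 → f/1.8 → f/1.6 → f/1.4 — 2 1/3 stops opened up (brighter).
Shutter speed: 1/6 → 1/5 → 1/4 → 0.3 → 0.4 → 0.5 → 0.6 → 0.8 → 1 → 1.3 → 1.6 — 3 1/3 stops slower (brighter).
Net so far: 4 stops brighter. ISO: 800 → 640 → 500 → 400 → 320 → 250 → 200 → 160 → 125 → 100 → 80 → 64 → 50.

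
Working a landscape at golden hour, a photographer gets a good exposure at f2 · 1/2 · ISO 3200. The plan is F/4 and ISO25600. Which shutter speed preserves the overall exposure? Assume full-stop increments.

Aperture: f/2 → f/2.8 → f/4 — 2 stops narrower (darker).
ISO: 3200 → 6400 → 12800 → 25600 — 3 stops raised (brighter).
Net change so far: 1 stop brighter. Offset with the shutter speed: 1/2 → 1/4.

1/4s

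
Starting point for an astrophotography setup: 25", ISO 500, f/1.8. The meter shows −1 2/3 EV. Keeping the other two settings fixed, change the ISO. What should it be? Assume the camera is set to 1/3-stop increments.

ISO 1600

Underexposed by 1 2/3 stops → need 1 2/3 stops brighter.
ISO: 500 → 640 → 800 → 1000 → 1250 → 1600.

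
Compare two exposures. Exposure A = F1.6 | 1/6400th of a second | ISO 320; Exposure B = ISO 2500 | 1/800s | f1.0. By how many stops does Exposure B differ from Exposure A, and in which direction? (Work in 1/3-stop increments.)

Aperture: f/1.6 → f/1.4 → f/1.2 → f/1.1 → f/1.0 — 1 1/3 stops wider (brighter).
Shutter speed: 1/6400 → 1/5000 → 1/4000 → 1/3200 → 1/2500 → 1/2000 → 1/1600 → 1/1250 → 1/1000 → 1/800 — 3 stops longer (brighter).
ISO: 320 → 400 → 500 → 640 → 800 → 1000 → 1250 → 1600 → 2000 → 2500 — 3 stops higher (brighter).
Net: +1 1/3 +3 +3 = +7 1/3 stops.

7 1/3 stops brighter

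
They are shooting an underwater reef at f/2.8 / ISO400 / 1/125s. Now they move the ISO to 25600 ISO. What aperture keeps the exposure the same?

ISO: 400 → 800 → 1600 → 3200 → 6400 → 12800 → 25600 — 6 stops higher (brighter).
Need 6 stops darker from the aperture: f/2.8 → f/4 → f/5.6 → f/8 → f/11 → f/16 → f/22.

f/22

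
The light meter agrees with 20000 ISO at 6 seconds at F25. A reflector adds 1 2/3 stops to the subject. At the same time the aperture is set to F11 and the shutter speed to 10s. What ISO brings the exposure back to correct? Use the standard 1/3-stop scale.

ISO 800

Scene light: 1 2/3 stops brighter.
Aperture: f/25 → f/22 → f/20 → f/18 → f/16 → f/14 → f/13 → f/11 — 2 1/3 stops wider (brighter).
Shutter speed: 6 → 8 → 10 — 2/3 stop slower (brighter).
Net so far: 4 2/3 stops brighter. ISO: 20000 → 16000 → 12800 → 10000 → 8000 → 6400 → 5000 → 4000 → 3200 → 2500 → 2000 → 1600 → 1250 → 1000 → 800.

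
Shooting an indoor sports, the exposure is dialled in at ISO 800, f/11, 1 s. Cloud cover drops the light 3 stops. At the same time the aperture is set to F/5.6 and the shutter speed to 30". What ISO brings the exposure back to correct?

ISO 50

Scene light: 3 stops darker.
Aperture: f/11 → f/8 → f/5.6 — 2 stops wider (brighter).
Shutter speed: 1 → 2 → 4 → 8 → 15 → 30 — 5 stops longer (brighter).
Net so far: 4 stops brighter. ISO: 800 → 400 → 200 → 100 → 50.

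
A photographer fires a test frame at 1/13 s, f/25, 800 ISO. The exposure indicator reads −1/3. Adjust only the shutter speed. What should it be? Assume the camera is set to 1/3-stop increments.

Underexposed by 1/3 stop → need 1/3 stop brighter.
Shutter speed: 1/13 → 1/10.

1/10s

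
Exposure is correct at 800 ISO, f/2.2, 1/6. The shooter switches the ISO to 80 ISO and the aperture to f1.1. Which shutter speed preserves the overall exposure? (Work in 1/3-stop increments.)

ISO: 800 → 640 → 500 → 400 → 320 → 250 → 200 → 160 → 125 → 100 → 80 — 3 1/3 stops dropped (darker).
Aperture: f/2.2 → f/2 → f/1.8 → f/1.6 → f/1.4 → f/1.2 → f/1.1 — 2 stops wider (brighter).
Net change so far: 1 1/3 stops darker. Offset with the shutter speed: 1/6 → 1/5 → 1/4 → 0.3 → 0.4.

0.4 s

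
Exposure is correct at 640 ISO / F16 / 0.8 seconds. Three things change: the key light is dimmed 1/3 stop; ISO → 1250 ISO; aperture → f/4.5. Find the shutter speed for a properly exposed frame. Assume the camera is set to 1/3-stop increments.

1/25s

Scene light: 1/3 stop darker.
ISO: 640 → 800 → 1000 → 1250 — 1 stop higher (brighter).
Aperture: f/16 → f/14 → f/13 → f/11 → f/10 → f/9 → f/8 → f/7.1 → f/6.3 → f/5.6 → f/5 → f/4.5 — 3 2/3 stops wider (brighter).
Net so far: 4 1/3 stops brighter. Shutter speed: 0.8 → 0.6 → 0.5 → 0.4 → 0.3 → 1/4 → 1/5 → 1/6 → 1/8 → 1/10 → 1/13 → 1/15 → 1/20 → 1/25.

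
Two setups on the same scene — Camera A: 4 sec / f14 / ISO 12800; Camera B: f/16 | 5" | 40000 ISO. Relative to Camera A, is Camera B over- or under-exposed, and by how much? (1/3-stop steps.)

Aperture: f/14 → f/16 — 1/3 stop narrower (darker).
Shutter speed: 4 → 5 — 1/3 stop slower (brighter).
ISO: 12800 → 16000 → 20000 → 25600 → 32000 → 40000 — 1 2/3 stops raised (brighter).
Net: −1/3 +1/3 +1 2/3 = +1 2/3 stops.

1 2/3 stops brighter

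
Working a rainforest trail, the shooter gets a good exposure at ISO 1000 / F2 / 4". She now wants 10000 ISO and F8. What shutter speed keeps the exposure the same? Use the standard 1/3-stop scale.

ISO: 1000 → 1250 → 1600 → 2000 → 2500 → 3200 → 4000 → 5000 → 6400 → 8000 → 10000 — 3 1/3 stops higher (brighter).
Aperture: f/2 → f/2.2 → f/2.5 → f/2.8 → f/3.2 → f/3.5 → f/4 → f/4.5 → f/5 → f/5.6 → f/6.3 → f/7.1 → f/8 — 4 stops narrower (darker).
Net change so far: 2/3 stop darker. Offset with the shutter speed: 4 → 5 → 6.

6 s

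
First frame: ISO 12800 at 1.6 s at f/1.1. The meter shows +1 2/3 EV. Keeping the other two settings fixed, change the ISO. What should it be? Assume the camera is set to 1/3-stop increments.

ISO 4000

Overexposed by 1 2/3 stops → need 1 2/3 stops darker.
ISO: 12800 → 10000 → 8000 → 6400 → 5000 → 4000.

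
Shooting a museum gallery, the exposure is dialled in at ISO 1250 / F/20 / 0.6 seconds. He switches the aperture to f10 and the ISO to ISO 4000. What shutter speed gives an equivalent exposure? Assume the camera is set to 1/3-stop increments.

Aperture: f/20 → f/18 → f/16 → f/14 → f/13 → f/11 → f/10 — 2 stops wider (brighter).
ISO: 1250 → 1600 → 2000 → 2500 → 3200 → 4000 — 1 2/3 stops raised (brighter).
Net change so far: 3 2/3 stops brighter. Offset with the shutter speed: 0.6 → 0.5 → 0.4 → 0.3 → 1/4 → 1/5 → 1/6 → 1/8 → 1/10 → 1/13 → 1/15 → 1/20.

1/20s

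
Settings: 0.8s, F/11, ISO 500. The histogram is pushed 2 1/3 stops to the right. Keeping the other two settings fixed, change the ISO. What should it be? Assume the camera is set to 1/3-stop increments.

Overexposed by 2 1/3 stops → need 2 1/3 stops darker.
ISO: 500 → 400 → 320 → 250 → 200 → 160 → 125 → 100.

ISO 100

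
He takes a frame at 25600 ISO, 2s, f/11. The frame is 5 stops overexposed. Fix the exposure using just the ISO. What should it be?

Overexposed by 5 stops → need 5 stops darker.
ISO: 25600 → 12800 → 6400 → 3200 → 1600 → 800.

ISO 800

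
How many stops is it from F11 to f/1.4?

f/11 → f/8 → f/5.6 → f/4 → f/2.8 → f/2 → f/1.4 — count the steps: 6 stops.

6 stops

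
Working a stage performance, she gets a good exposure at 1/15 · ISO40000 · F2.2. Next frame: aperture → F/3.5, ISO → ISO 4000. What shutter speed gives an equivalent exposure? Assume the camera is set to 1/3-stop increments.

1.6 s

Aperture: f/2.2 → f/2.5 → f/2.8 → f/3.2 → f/3.5 — 1 1/3 stops smaller aperture (darker).
ISO: 40000 → 32000 → 25600 → 20000 → 16000 → 12800 → 10000 → 8000 → 6400 → 5000 → 4000 — 3 1/3 stops lower (darker).
Net change so far: 4 2/3 stops darker. Offset with the shutter speed: 1/15 → 1/13 → 1/10 → 1/8 → 1/6 → 1/5 → 1/4 → 0.3 → 0.4 → 0.5 → 0.6 → 0.8 → 1 → 1.3 → 1.6.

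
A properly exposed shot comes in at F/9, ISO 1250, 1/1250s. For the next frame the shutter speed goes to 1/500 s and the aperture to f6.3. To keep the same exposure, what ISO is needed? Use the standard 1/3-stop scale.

ISO 250

Shutter speed: 1/1250 → 1/1000 → 1/800 → 1/640 → 1/500 — 1 1/3 stops longer (brighter).
Aperture: f/9 → f/8 → f/7.1 → f/6.3 — 1 stop larger aperture (brighter).
Net change so far: 2 1/3 stops brighter. Offset with the ISO: 1250 → 1000 → 800 → 640 → 500 → 400 → 320 → 250.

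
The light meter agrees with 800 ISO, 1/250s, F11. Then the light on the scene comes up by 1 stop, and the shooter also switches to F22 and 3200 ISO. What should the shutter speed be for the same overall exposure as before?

1/500s

Scene light: 1 stop brighter.
Aperture: f/11 → f/16 → f/22 — 2 stops stopped down (darker).
ISO: 800 → 1600 → 3200 — 2 stops raised (brighter).
Net so far: 1 stop brighter. Shutter speed: 1/250 → 1/500.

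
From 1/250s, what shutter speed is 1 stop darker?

Shutter speed: 1/250 → 1/500 — 1 stop faster (darker).

1/500s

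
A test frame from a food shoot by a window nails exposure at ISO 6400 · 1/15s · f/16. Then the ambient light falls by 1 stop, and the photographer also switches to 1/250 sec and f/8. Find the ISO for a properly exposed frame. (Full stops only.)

Scene light: 1 stop darker.
Shutter speed: 1/15 → 1/30 → 1/60 → 1/125 → 1/250 — 4 stops shorter (darker).
Aperture: f/16 → f/11 → f/8 — 2 stops larger aperture (brighter).
Net so far: 3 stops darker. ISO: 6400 → 12800 → 25600 → 51200.

ISO 51200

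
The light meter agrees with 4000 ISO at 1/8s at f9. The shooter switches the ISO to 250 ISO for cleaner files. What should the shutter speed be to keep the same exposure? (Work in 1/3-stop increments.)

2 s

ISO: 4000 → 3200 → 2500 → 2000 → 1600 → 1250 → 1000 → 800 → 640 → 500 → 400 → 320 → 250 — 4 stops dropped (darker).
Need 4 stops brighter from the shutter speed: 1/8 → 1/6 → 1/5 → 1/4 → 0.3 → 0.4 → 0.5 → 0.6 → 0.8 → 1 → 1.3 → 1.6 → 2.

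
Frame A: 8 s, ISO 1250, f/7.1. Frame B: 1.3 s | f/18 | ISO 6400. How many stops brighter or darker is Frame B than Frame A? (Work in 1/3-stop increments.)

Aperture: f/7.1 → f/8 → f/9 → f/10 → f/11 → f/13 → f/14 → f/16 → f/18 — 2 2/3 stops smaller aperture (darker).
Shutter speed: 8 → 6 → 5 → 4 → 3.2 → 2.5 → 2 → 1.6 → 1.3 — 2 2/3 stops shorter (darker).
ISO: 1250 → 1600 → 2000 → 2500 → 3200 → 4000 → 5000 → 6400 — 2 1/3 stops raised (brighter).
Net: −2 2/3 −2 2/3 +2 1/3 = −3 stops.

3 stops darker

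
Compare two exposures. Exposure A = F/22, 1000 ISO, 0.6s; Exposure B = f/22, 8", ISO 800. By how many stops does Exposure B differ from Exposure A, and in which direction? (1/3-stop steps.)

Aperture: unchanged.
Shutter speed: 0.6 → 0.8 → 1 → 1.3 → 1.6 → 2 → 2.5 → 3.2 → 4 → 5 → 6 → 8 — 3 2/3 stops slower (brighter).
ISO: 1000 → 800 — 1/3 stop lower (darker).
Net: +3 2/3 −1/3 = +3 1/3 stops.

3 1/3 stops brighter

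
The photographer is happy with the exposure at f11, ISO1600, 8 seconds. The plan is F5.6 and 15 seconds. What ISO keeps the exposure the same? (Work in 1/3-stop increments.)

ISO 200

Aperture: f/11 → f/10 → f/9 → f/8 → f/7.1 → f/6.3 → f/5.6 — 2 stops larger aperture (brighter).
Shutter speed: 8 → 10 → 13 → 15 — 1 stop slower (brighter).
Net change so far: 3 stops brighter. Offset with the ISO: 1600 → 1250 → 1000 → 800 → 640 → 500 → 400 → 320 → 250 → 200.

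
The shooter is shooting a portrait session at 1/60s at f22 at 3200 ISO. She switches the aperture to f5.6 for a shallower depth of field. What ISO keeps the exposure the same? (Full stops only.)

ISO 200

Aperture: f/22 → f/16 → f/11 → f/8 → f/5.6 — 4 stops opened up (brighter).
Need 4 stops darker from the ISO: 3200 → 1600 → 800 → 400 → 200.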